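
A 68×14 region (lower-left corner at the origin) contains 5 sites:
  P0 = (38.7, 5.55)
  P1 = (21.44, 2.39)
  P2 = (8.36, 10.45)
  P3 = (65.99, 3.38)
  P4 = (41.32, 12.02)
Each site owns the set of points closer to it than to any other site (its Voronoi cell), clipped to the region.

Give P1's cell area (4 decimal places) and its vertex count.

1. box [0,68]×[0,14]: [(0, 0) (68, 0) (68, 14) (0, 14)]
2. ⊥bis P1·P0 via (30.07,3.97): [(0, 0) (30.7968, 0) (28.2337, 14) (0, 14)]  |A|=413.2137
3. ⊥bis P1·P2 via (14.9,6.42): [(10.9439, 0) (30.7968, 0) (28.2337, 14) (19.5709, 14)]  |A|=199.61
4. ⊥bis P1·P3 via (43.715,2.885): [(10.9439, 0) (30.7968, 0) (28.2337, 14) (19.5709, 14)]  |A|=199.61
5. ⊥bis P1·P4 via (31.38,7.205): [(10.9439, 0) (30.7968, 0) (28.3219, 13.518) (28.0885, 14) (19.5709, 14)]  |A|=199.575
6. canonical 5-gon: [(10.9439, 0) (30.7968, 0) (28.3219, 13.518) (28.0885, 14) (19.5709, 14)]
7. shoelace: 199.575

Area of P1's cell: 199.5750 (5 vertices)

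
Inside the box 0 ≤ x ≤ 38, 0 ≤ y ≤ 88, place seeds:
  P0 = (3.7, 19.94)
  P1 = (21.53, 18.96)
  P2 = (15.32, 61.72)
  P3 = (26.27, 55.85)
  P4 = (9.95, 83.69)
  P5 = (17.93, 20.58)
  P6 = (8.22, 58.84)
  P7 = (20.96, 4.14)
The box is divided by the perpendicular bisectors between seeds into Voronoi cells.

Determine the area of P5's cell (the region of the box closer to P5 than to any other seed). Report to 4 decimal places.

Area of P5's cell: 314.7204

1. box [0,38]×[0,88]: [(0, 0) (38, 0) (38, 88) (0, 88)]
2. ⊥bis P5·P0 via (10.815,20.26): [(11.7262, 0) (38, 0) (38, 88) (7.7684, 88)]  |A|=2486.239
3. ⊥bis P5·P1 via (19.73,19.77): [(11.6451, 1.8035) (38, 60.37) (38, 88) (7.7684, 88)]  |A|=1667.0232
4. ⊥bis P5·P2 via (16.625,41.15): [(9.8947, 40.723) (11.6451, 1.8035) (29.725, 41.9811)]  |A|=386.9941
5. ⊥bis P5·P3 via (22.1,38.215): [(11.1553, 40.803) (9.8947, 40.723) (11.6451, 1.8035) (27.4599, 36.9476)]  |A|=341.5931
6. ⊥bis P5·P4 via (13.94,52.135): [(11.1553, 40.803) (9.8947, 40.723) (11.6451, 1.8035) (27.4599, 36.9476)]  |A|=341.5931
7. ⊥bis P5·P6 via (13.075,39.71): [(14.3785, 40.0408) (9.9756, 38.9234) (11.6451, 1.8035) (27.4599, 36.9476)]  |A|=336.9768
8. ⊥bis P5·P7 via (19.445,12.36): [(14.3785, 40.0408) (9.9756, 38.9234) (11.2383, 10.8475) (16.1197, 11.7471) (27.4599, 36.9476)]  |A|=314.7204
9. canonical 5-gon: [(14.3785, 40.0408) (9.9756, 38.9234) (11.2383, 10.8475) (16.1197, 11.7471) (27.4599, 36.9476)]
10. shoelace: 314.7204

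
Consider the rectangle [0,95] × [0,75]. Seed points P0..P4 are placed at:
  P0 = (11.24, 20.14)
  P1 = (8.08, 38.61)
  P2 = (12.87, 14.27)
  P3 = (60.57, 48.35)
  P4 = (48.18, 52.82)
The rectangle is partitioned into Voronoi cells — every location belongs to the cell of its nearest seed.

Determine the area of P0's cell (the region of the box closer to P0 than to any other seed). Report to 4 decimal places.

1. box [0,95]×[0,75]: [(0, 0) (95, 0) (95, 75) (0, 75)]
2. ⊥bis P0·P1 via (9.66,29.375): [(0, 27.7223) (0, 0) (95, 0) (95, 43.9757)]  |A|=3405.653
3. ⊥bis P0·P2 via (12.055,17.205): [(0, 27.7223) (0, 13.8575) (95, 40.2374) (95, 43.9757)]  |A|=836.1426
4. ⊥bis P0·P3 via (35.905,34.245): [(36.1028, 33.8991) (0, 27.7223) (0, 13.8575) (41.0459, 25.2553)]  |A|=455.8441
5. ⊥bis P0·P4 via (29.71,36.48): [(32.5335, 33.2884) (0, 27.7223) (0, 13.8575) (39.9175, 24.9419)]  |A|=433.0428
6. canonical 4-gon: [(32.5335, 33.2884) (0, 27.7223) (0, 13.8575) (39.9175, 24.9419)]
7. shoelace: 433.0428

Area of P0's cell: 433.0428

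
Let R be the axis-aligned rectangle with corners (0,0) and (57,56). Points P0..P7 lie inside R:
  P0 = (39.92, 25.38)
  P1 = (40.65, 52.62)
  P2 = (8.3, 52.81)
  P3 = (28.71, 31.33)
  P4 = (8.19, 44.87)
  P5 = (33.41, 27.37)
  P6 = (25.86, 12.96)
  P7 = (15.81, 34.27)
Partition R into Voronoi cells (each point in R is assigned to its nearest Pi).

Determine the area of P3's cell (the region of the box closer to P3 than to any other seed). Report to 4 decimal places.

Area of P3's cell: 236.4749

1. box [0,57]×[0,56]: [(0, 0) (57, 0) (57, 56) (0, 56)]
2. ⊥bis P3·P0 via (34.315,28.355): [(0, 0) (19.2648, 0) (48.9883, 56) (0, 56)]  |A|=1911.0882
3. ⊥bis P3·P1 via (34.68,41.975): [(0, 0) (19.2648, 0) (39.9696, 39.0085) (9.6723, 56) (0, 56)]  |A|=1577.0681
4. ⊥bis P3·P2 via (18.505,42.07): [(0, 24.4868) (0, 0) (19.2648, 0) (39.9696, 39.0085) (24.4456, 47.7147)]  |A|=1151.8193
5. ⊥bis P3·P4 via (18.45,38.1): [(0, 10.1388) (0, 0) (19.2648, 0) (39.9696, 39.0085) (24.7001, 47.572)]  |A|=969.9227
6. ⊥bis P3·P5 via (31.06,29.35): [(0, 10.1388) (0, 0) (6.3311, 0) (39.4454, 39.3024) (24.7001, 47.572)]  |A|=702.4918
7. ⊥bis P3·P6 via (27.285,22.145): [(9.7203, 24.8701) (25.2548, 22.46) (39.4454, 39.3024) (24.7001, 47.572)]  |A|=377.2325
8. ⊥bis P3·P7 via (22.26,32.8): [(20.0862, 23.2619) (25.2548, 22.46) (39.4454, 39.3024) (25.5216, 47.1113)]  |A|=236.4749
9. canonical 4-gon: [(20.0862, 23.2619) (25.2548, 22.46) (39.4454, 39.3024) (25.5216, 47.1113)]
10. shoelace: 236.4749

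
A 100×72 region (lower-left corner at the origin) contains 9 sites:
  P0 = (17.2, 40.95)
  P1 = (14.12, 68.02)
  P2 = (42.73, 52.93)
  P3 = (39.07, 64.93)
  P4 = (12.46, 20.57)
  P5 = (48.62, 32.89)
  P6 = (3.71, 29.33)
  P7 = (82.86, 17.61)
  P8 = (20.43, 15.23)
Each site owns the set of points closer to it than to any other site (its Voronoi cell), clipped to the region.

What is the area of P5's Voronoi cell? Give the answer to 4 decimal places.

1. box [0,100]×[0,72]: [(0, 0) (100, 0) (100, 72) (0, 72)]
2. ⊥bis P5·P0 via (32.91,36.92): [(23.4391, 0) (100, 0) (100, 72) (41.9089, 72)]  |A|=4847.4722
3. ⊥bis P5·P1 via (31.37,50.455): [(38.0699, 57.0348) (23.4391, 0) (100, 0) (100, 72) (53.3084, 72)]  |A|=4762.1738
4. ⊥bis P5·P2 via (45.675,42.91): [(33.531, 39.3407) (23.4391, 0) (100, 0) (100, 58.8768)]  |A|=3462.7213
5. ⊥bis P5·P3 via (43.845,48.91): [(33.531, 39.3407) (23.4391, 0) (100, 0) (100, 58.8768)]  |A|=3462.7213
6. ⊥bis P5·P4 via (30.54,26.73): [(33.531, 39.3407) (30.4008, 27.1385) (39.6471, 0) (100, 0) (100, 58.8768)]  |A|=3242.7906
7. ⊥bis P5·P6 via (26.165,31.11): [(33.531, 39.3407) (30.4008, 27.1385) (39.6471, 0) (100, 0) (100, 58.8768)]  |A|=3242.7906
8. ⊥bis P5·P7 via (65.74,25.25): [(77.8398, 52.3636) (33.531, 39.3407) (30.4008, 27.1385) (39.6471, 0) (54.4719, 0)]  |A|=1398.4209
9. ⊥bis P5·P8 via (34.525,24.06): [(77.8398, 52.3636) (33.531, 39.3407) (31.0387, 29.6251) (49.5977, 0) (54.4719, 0)]  |A|=1230.8763
10. canonical 5-gon: [(77.8398, 52.3636) (33.531, 39.3407) (31.0387, 29.6251) (49.5977, 0) (54.4719, 0)]
11. shoelace: 1230.8763

Area of P5's cell: 1230.8763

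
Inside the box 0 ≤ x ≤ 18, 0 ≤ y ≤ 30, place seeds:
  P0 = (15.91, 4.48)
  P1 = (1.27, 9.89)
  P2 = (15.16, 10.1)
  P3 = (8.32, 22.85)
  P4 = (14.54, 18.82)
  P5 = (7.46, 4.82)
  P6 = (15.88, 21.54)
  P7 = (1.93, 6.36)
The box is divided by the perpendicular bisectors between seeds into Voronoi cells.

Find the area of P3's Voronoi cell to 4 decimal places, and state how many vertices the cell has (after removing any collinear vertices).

Area of P3's cell: 156.9545 (5 vertices)

1. box [0,18]×[0,30]: [(0, 0) (18, 0) (18, 30) (0, 30)]
2. ⊥bis P3·P0 via (12.115,13.665): [(0, 8.6594) (18, 16.0965) (18, 30) (0, 30)]  |A|=317.1966
3. ⊥bis P3·P1 via (4.795,16.37): [(0, 18.9784) (10.7809, 13.1138) (18, 16.0965) (18, 30) (0, 30)]  |A|=261.5727
4. ⊥bis P3·P2 via (11.74,16.475): [(0, 18.9784) (8.1462, 14.547) (18, 19.8333) (18, 30) (0, 30)]  |A|=234.0592
5. ⊥bis P3·P4 via (11.43,20.835): [(0, 18.9784) (7.5619, 14.8649) (17.3681, 30) (0, 30)]  |A|=173.1063
6. ⊥bis P3·P5 via (7.89,13.835): [(0, 18.9784) (7.5619, 14.8649) (17.3681, 30) (0, 30)]  |A|=173.1063
7. ⊥bis P3·P6 via (12.1,22.195): [(0, 18.9784) (7.5619, 14.8649) (12.0229, 21.7501) (13.4525, 30) (0, 30)]  |A|=156.9545
8. ⊥bis P3·P7 via (5.125,14.605): [(0, 18.9784) (7.5619, 14.8649) (12.0229, 21.7501) (13.4525, 30) (0, 30)]  |A|=156.9545
9. canonical 5-gon: [(0, 18.9784) (7.5619, 14.8649) (12.0229, 21.7501) (13.4525, 30) (0, 30)]
10. shoelace: 156.9545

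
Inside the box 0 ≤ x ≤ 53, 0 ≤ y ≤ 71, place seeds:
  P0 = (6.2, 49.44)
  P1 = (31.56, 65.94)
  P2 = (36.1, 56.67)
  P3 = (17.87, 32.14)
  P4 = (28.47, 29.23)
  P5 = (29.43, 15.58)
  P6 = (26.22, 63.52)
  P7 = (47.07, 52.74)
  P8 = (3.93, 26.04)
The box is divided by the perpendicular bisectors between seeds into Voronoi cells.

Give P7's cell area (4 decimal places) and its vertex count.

Area of P7's cell: 416.8140 (5 vertices)

1. box [0,53]×[0,71]: [(0, 0) (53, 0) (53, 71) (0, 71)]
2. ⊥bis P7·P0 via (26.635,51.09): [(30.7602, 0) (53, 0) (53, 71) (25.0274, 71)]  |A|=1782.5405
3. ⊥bis P7·P1 via (39.315,59.34): [(27.1253, 45.0172) (30.7602, 0) (53, 0) (53, 71) (49.2384, 71)]  |A|=1468.005
4. ⊥bis P7·P2 via (41.585,54.705): [(46.1027, 67.3156) (29.1465, 19.9849) (30.7602, 0) (53, 0) (53, 71) (49.2384, 71)]  |A|=1207.9469
5. ⊥bis P7·P3 via (32.47,42.44): [(46.1027, 67.3156) (35.6011, 38.0018) (53, 13.3392) (53, 71) (49.2384, 71)]  |A|=590.2937
6. ⊥bis P7·P4 via (37.77,40.985): [(46.1027, 67.3156) (36.9128, 41.6632) (53, 28.9357) (53, 71) (49.2384, 71)]  |A|=416.814
7. ⊥bis P7·P5 via (38.25,34.16): [(46.1027, 67.3156) (36.9128, 41.6632) (53, 28.9357) (53, 71) (49.2384, 71)]  |A|=416.814
8. ⊥bis P7·P6 via (36.645,58.13): [(46.1027, 67.3156) (36.9128, 41.6632) (53, 28.9357) (53, 71) (49.2384, 71)]  |A|=416.814
9. ⊥bis P7·P8 via (25.5,39.39): [(46.1027, 67.3156) (36.9128, 41.6632) (53, 28.9357) (53, 71) (49.2384, 71)]  |A|=416.814
10. canonical 5-gon: [(46.1027, 67.3156) (36.9128, 41.6632) (53, 28.9357) (53, 71) (49.2384, 71)]
11. shoelace: 416.814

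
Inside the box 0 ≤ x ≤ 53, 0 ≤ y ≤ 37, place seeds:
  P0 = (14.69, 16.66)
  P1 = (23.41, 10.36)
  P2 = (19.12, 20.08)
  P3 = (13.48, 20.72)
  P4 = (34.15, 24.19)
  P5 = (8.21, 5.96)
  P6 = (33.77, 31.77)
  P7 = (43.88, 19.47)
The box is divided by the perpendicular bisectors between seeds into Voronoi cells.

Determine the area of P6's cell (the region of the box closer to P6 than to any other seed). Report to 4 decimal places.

Area of P6's cell: 234.6818

1. box [0,53]×[0,37]: [(0, 0) (53, 0) (53, 37) (0, 37)]
2. ⊥bis P6·P0 via (24.23,24.215): [(43.4066, 0) (53, 0) (53, 37) (14.1052, 37)]  |A|=897.0327
3. ⊥bis P6·P1 via (28.59,21.065): [(25.5656, 22.5285) (53, 9.2533) (53, 37) (14.1052, 37)]  |A|=662.0401
4. ⊥bis P6·P2 via (26.445,25.925): [(31.4131, 19.6989) (53, 9.2533) (53, 37) (17.6077, 37)]  |A|=605.6445
5. ⊥bis P6·P3 via (23.625,26.245): [(18.112, 36.368) (31.4131, 19.6989) (53, 9.2533) (53, 37) (17.7678, 37)]  |A|=605.5939
6. ⊥bis P6·P4 via (33.96,27.98): [(18.112, 36.368) (25.1573, 27.5387) (53, 28.9345) (53, 37) (17.7678, 37)]  |A|=279.6603
7. ⊥bis P6·P5 via (20.99,18.865): [(18.112, 36.368) (25.1573, 27.5387) (53, 28.9345) (53, 37) (17.7678, 37)]  |A|=279.6603
8. ⊥bis P6·P7 via (38.825,25.62): [(18.112, 36.368) (25.1573, 27.5387) (42.1987, 28.393) (52.6701, 37) (17.7678, 37)]  |A|=234.6818
9. canonical 5-gon: [(18.112, 36.368) (25.1573, 27.5387) (42.1987, 28.393) (52.6701, 37) (17.7678, 37)]
10. shoelace: 234.6818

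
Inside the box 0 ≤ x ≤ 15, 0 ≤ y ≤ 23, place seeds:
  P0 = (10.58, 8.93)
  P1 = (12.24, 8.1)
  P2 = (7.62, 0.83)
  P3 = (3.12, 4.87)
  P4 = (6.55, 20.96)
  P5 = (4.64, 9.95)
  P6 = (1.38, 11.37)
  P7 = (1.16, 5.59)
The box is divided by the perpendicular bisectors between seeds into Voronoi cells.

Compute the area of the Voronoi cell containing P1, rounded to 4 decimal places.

Area of P1's cell: 39.6242

1. box [0,15]×[0,23]: [(0, 0) (15, 0) (15, 23) (0, 23)]
2. ⊥bis P1·P0 via (11.41,8.515): [(7.1525, 0) (15, 0) (15, 15.695)]  |A|=61.5833
3. ⊥bis P1·P2 via (9.93,4.465): [(9.5164, 4.7278) (15, 1.2431) (15, 15.695)]  |A|=39.6242
4. ⊥bis P1·P3 via (7.68,6.485): [(9.5164, 4.7278) (15, 1.2431) (15, 15.695)]  |A|=39.6242
5. ⊥bis P1·P4 via (9.395,14.53): [(9.5164, 4.7278) (15, 1.2431) (15, 15.695)]  |A|=39.6242
6. ⊥bis P1·P5 via (8.44,9.025): [(9.5164, 4.7278) (15, 1.2431) (15, 15.695)]  |A|=39.6242
7. ⊥bis P1·P6 via (6.81,9.735): [(9.5164, 4.7278) (15, 1.2431) (15, 15.695)]  |A|=39.6242
8. ⊥bis P1·P7 via (6.7,6.845): [(9.5164, 4.7278) (15, 1.2431) (15, 15.695)]  |A|=39.6242
9. canonical 3-gon: [(9.5164, 4.7278) (15, 1.2431) (15, 15.695)]
10. shoelace: 39.6242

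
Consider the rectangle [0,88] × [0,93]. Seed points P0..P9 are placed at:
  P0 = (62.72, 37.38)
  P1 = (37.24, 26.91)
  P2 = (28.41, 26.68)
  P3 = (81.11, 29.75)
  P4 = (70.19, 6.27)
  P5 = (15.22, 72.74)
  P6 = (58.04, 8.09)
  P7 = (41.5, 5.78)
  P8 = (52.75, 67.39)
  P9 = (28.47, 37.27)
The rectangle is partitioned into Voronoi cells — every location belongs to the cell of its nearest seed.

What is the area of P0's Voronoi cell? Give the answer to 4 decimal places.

1. box [0,88]×[0,93]: [(0, 0) (88, 0) (88, 93) (0, 93)]
2. ⊥bis P0·P1 via (49.98,32.145): [(63.1887, 0) (88, 0) (88, 93) (24.974, 93)]  |A|=4084.4317
3. ⊥bis P0·P2 via (45.565,32.03): [(31.5152, 77.0814) (63.1887, 0) (88, 0) (88, 93) (26.5507, 93)]  |A|=4071.8822
4. ⊥bis P0·P3 via (71.915,33.565): [(31.5152, 77.0814) (60.6014, 6.2966) (88, 72.3334) (88, 93) (26.5507, 93)]  |A|=3002.85
5. ⊥bis P0·P4 via (66.455,21.825): [(31.5152, 77.0814) (55.3193, 19.1511) (67.1093, 21.9821) (88, 72.3334) (88, 93) (26.5507, 93)]  |A|=2919.5963
6. ⊥bis P0·P5 via (38.97,55.06): [(39.9971, 56.4397) (55.3193, 19.1511) (67.1093, 21.9821) (88, 72.3334) (88, 93) (67.2133, 93)]  |A|=2160.0047
7. ⊥bis P0·P6 via (60.38,22.735): [(39.9971, 56.4397) (53.3876, 23.8523) (66.3033, 21.7886) (67.1093, 21.9821) (88, 72.3334) (88, 93) (67.2133, 93)]  |A|=2131.6388
8. ⊥bis P0·P7 via (52.11,21.58): [(39.9971, 56.4397) (53.3876, 23.8523) (66.3033, 21.7886) (67.1093, 21.9821) (88, 72.3334) (88, 93) (67.2133, 93)]  |A|=2131.6388
9. ⊥bis P0·P8 via (57.735,52.385): [(43.5937, 47.6869) (53.3876, 23.8523) (66.3033, 21.7886) (67.1093, 21.9821) (83.2388, 60.8579)]  |A|=820.8476
10. ⊥bis P0·P9 via (45.595,37.325): [(45.5596, 48.3401) (45.5772, 42.8597) (53.3876, 23.8523) (66.3033, 21.7886) (67.1093, 21.9821) (83.2388, 60.8579)]  |A|=815.4548
11. canonical 6-gon: [(45.5596, 48.3401) (45.5772, 42.8597) (53.3876, 23.8523) (66.3033, 21.7886) (67.1093, 21.9821) (83.2388, 60.8579)]
12. shoelace: 815.4548

Area of P0's cell: 815.4548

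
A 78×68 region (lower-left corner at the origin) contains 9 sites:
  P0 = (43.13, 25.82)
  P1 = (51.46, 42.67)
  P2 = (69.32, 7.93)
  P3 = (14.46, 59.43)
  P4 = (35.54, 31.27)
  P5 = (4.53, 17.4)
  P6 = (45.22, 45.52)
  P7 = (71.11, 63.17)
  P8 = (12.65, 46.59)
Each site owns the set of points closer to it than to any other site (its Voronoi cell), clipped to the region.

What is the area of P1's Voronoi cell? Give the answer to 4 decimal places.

Area of P1's cell: 565.6165

1. box [0,78]×[0,68]: [(0, 0) (78, 0) (78, 68) (0, 68)]
2. ⊥bis P1·P0 via (47.295,34.245): [(0, 57.6259) (78, 19.0656) (78, 68) (0, 68)]  |A|=2313.0328
3. ⊥bis P1·P2 via (60.39,25.3): [(0, 57.6259) (62.8406, 26.5599) (78, 34.3534) (78, 68) (0, 68)]  |A|=2197.156
4. ⊥bis P1·P3 via (32.96,51.05): [(29.3633, 43.1098) (62.8406, 26.5599) (78, 34.3534) (78, 68) (40.6379, 68)]  |A|=1539.103
5. ⊥bis P1·P4 via (43.5,36.97): [(33.1373, 51.4414) (44.441, 35.6559) (62.8406, 26.5599) (78, 34.3534) (78, 68) (40.6379, 68)]  |A|=1462.2263
6. ⊥bis P1·P5 via (27.995,30.035): [(33.1373, 51.4414) (44.441, 35.6559) (62.8406, 26.5599) (78, 34.3534) (78, 68) (40.6379, 68)]  |A|=1462.2263
7. ⊥bis P1·P6 via (48.34,44.095): [(44.4774, 35.6379) (62.8406, 26.5599) (78, 34.3534) (78, 68) (59.2581, 68)]  |A|=1007.5899
8. ⊥bis P1·P7 via (61.285,52.92): [(55.085, 58.8629) (44.4774, 35.6379) (62.8406, 26.5599) (78, 34.3534) (78, 36.8981)]  |A|=565.6165
9. ⊥bis P1·P8 via (32.055,44.63): [(55.085, 58.8629) (44.4774, 35.6379) (62.8406, 26.5599) (78, 34.3534) (78, 36.8981)]  |A|=565.6165
10. canonical 5-gon: [(55.085, 58.8629) (44.4774, 35.6379) (62.8406, 26.5599) (78, 34.3534) (78, 36.8981)]
11. shoelace: 565.6165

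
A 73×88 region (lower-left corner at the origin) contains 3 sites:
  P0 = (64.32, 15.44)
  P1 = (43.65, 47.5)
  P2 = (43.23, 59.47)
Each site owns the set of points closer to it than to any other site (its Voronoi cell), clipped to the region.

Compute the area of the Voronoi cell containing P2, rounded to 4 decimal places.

Area of P2's cell: 2537.3711

1. box [0,73]×[0,88]: [(0, 0) (73, 0) (73, 88) (0, 88)]
2. ⊥bis P2·P0 via (53.775,37.455): [(0, 11.6972) (73, 46.6636) (73, 88) (0, 88)]  |A|=4293.8293
3. ⊥bis P2·P1 via (43.44,53.485): [(0, 51.9608) (73, 54.5222) (73, 88) (0, 88)]  |A|=2537.3711
4. canonical 4-gon: [(0, 51.9608) (73, 54.5222) (73, 88) (0, 88)]
5. shoelace: 2537.3711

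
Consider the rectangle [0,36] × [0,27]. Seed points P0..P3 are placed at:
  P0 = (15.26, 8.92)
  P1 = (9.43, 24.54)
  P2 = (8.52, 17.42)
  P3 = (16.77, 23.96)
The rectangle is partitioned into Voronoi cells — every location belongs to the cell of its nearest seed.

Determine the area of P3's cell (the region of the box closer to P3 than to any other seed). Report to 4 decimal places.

1. box [0,36]×[0,27]: [(0, 0) (36, 0) (36, 27) (0, 27)]
2. ⊥bis P3·P0 via (16.015,16.44): [(0, 18.0479) (36, 14.4335) (36, 27) (0, 27)]  |A|=387.3345
3. ⊥bis P3·P1 via (13.1,24.25): [(12.5107, 16.7918) (36, 14.4335) (36, 27) (13.3173, 27)]  |A|=263.3635
4. ⊥bis P3·P2 via (12.645,20.69): [(12.8029, 20.4908) (16.014, 16.4401) (36, 14.4335) (36, 27) (13.3173, 27)]  |A|=256.8327
5. canonical 5-gon: [(12.8029, 20.4908) (16.014, 16.4401) (36, 14.4335) (36, 27) (13.3173, 27)]
6. shoelace: 256.8327

Area of P3's cell: 256.8327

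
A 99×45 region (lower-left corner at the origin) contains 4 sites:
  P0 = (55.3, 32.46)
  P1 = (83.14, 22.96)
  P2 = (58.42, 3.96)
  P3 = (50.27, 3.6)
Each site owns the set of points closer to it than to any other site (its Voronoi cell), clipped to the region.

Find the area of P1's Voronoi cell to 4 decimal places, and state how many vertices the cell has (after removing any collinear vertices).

1. box [0,99]×[0,45]: [(0, 0) (99, 0) (99, 45) (0, 45)]
2. ⊥bis P1·P0 via (69.22,27.71): [(59.7644, 0) (99, 0) (99, 45) (75.12, 45)]  |A|=1420.1027
3. ⊥bis P1·P2 via (70.78,13.46): [(66.3321, 19.2469) (81.1255, 0) (99, 0) (99, 45) (75.12, 45)]  |A|=1214.5346
4. ⊥bis P1·P3 via (66.705,13.28): [(66.3321, 19.2469) (81.1255, 0) (99, 0) (99, 45) (75.12, 45)]  |A|=1214.5346
5. canonical 5-gon: [(66.3321, 19.2469) (81.1255, 0) (99, 0) (99, 45) (75.12, 45)]
6. shoelace: 1214.5346

Area of P1's cell: 1214.5346 (5 vertices)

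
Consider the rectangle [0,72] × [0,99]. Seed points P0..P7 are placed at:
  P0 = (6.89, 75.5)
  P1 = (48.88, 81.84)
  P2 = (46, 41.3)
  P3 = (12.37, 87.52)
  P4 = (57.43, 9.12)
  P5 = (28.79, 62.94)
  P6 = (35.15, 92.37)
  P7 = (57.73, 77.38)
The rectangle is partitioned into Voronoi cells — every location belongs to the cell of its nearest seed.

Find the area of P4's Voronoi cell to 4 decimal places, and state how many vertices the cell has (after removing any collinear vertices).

1. box [0,72]×[0,99]: [(0, 0) (72, 0) (72, 99) (0, 99)]
2. ⊥bis P4·P0 via (32.16,42.31): [(0, 17.8242) (0, 0) (72, 0) (72, 72.6431)]  |A|=3256.8247
3. ⊥bis P4·P1 via (53.155,45.48): [(33.2497, 43.1396) (0, 17.8242) (0, 0) (72, 0) (72, 47.6957)]  |A|=2773.4637
4. ⊥bis P4·P2 via (51.715,25.21): [(0, 6.8414) (0, 0) (72, 0) (72, 32.415)]  |A|=1413.2301
5. ⊥bis P4·P3 via (34.9,48.32): [(0, 6.8414) (0, 0) (72, 0) (72, 32.415)]  |A|=1413.2301
6. ⊥bis P4·P5 via (43.11,36.03): [(0, 6.8414) (0, 0) (72, 0) (72, 32.415)]  |A|=1413.2301
7. ⊥bis P4·P6 via (46.29,50.745): [(0, 6.8414) (0, 0) (72, 0) (72, 32.415)]  |A|=1413.2301
8. ⊥bis P4·P7 via (57.58,43.25): [(0, 6.8414) (0, 0) (72, 0) (72, 32.415)]  |A|=1413.2301
9. canonical 4-gon: [(0, 6.8414) (0, 0) (72, 0) (72, 32.415)]
10. shoelace: 1413.2301

Area of P4's cell: 1413.2301 (4 vertices)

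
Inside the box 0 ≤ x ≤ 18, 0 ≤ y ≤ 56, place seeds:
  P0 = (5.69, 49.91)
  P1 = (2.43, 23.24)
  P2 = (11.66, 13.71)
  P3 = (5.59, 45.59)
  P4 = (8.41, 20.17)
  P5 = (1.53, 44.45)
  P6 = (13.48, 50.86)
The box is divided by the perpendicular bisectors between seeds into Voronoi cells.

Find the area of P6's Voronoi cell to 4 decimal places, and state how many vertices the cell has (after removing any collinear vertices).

Area of P6's cell: 120.6148 (4 vertices)

1. box [0,18]×[0,56]: [(0, 0) (18, 0) (18, 56) (0, 56)]
2. ⊥bis P6·P0 via (9.585,50.385): [(15.7295, 0) (18, 0) (18, 56) (8.9002, 56)]  |A|=318.3668
3. ⊥bis P6·P1 via (7.955,37.05): [(11.3782, 35.6805) (18, 33.0313) (18, 56) (8.9002, 56)]  |A|=168.4982
4. ⊥bis P6·P2 via (12.57,32.285): [(11.3782, 35.6805) (18, 33.0313) (18, 56) (8.9002, 56)]  |A|=168.4982
5. ⊥bis P6·P3 via (9.535,48.225): [(9.9184, 47.651) (18, 35.5516) (18, 56) (8.9002, 56)]  |A|=120.6148
6. ⊥bis P6·P4 via (10.945,35.515): [(9.9184, 47.651) (18, 35.5516) (18, 56) (8.9002, 56)]  |A|=120.6148
7. ⊥bis P6·P5 via (7.505,47.655): [(9.9184, 47.651) (18, 35.5516) (18, 56) (8.9002, 56)]  |A|=120.6148
8. canonical 4-gon: [(9.9184, 47.651) (18, 35.5516) (18, 56) (8.9002, 56)]
9. shoelace: 120.6148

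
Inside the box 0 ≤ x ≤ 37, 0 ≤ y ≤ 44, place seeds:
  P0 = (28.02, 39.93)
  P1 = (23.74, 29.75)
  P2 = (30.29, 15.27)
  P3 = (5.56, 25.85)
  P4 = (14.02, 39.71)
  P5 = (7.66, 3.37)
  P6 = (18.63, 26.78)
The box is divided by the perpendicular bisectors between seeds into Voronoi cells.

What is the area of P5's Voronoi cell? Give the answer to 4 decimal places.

Area of P5's cell: 291.5570

1. box [0,37]×[0,44]: [(0, 0) (37, 0) (37, 44) (0, 44)]
2. ⊥bis P5·P0 via (17.84,21.65): [(0, 31.585) (0, 0) (37, 0) (37, 10.9799)]  |A|=787.4507
3. ⊥bis P5·P1 via (15.7,16.56): [(0, 26.13) (0, 0) (37, 0) (37, 3.5765)]  |A|=549.5703
4. ⊥bis P5·P2 via (18.975,9.32): [(14.9168, 17.0374) (0, 26.13) (0, 0) (23.8759, 0)]  |A|=398.2797
5. ⊥bis P5·P3 via (6.61,14.61): [(15.7445, 15.4633) (0, 13.9925) (0, 0) (23.8759, 0)]  |A|=294.7533
6. ⊥bis P5·P4 via (10.84,21.54): [(15.7445, 15.4633) (0, 13.9925) (0, 0) (23.8759, 0)]  |A|=294.7533
7. ⊥bis P5·P6 via (13.145,15.075): [(16.8655, 13.3316) (12.8862, 15.1963) (0, 13.9925) (0, 0) (23.8759, 0)]  |A|=291.557
8. canonical 5-gon: [(16.8655, 13.3316) (12.8862, 15.1963) (0, 13.9925) (0, 0) (23.8759, 0)]
9. shoelace: 291.557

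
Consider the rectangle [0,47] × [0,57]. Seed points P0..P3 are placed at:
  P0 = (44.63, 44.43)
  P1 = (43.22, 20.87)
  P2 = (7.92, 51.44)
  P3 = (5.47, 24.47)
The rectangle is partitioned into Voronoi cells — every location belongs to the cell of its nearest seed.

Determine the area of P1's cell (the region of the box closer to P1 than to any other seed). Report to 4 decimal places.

Area of P1's cell: 769.4838

1. box [0,47]×[0,57]: [(0, 0) (47, 0) (47, 57) (0, 57)]
2. ⊥bis P1·P0 via (43.925,32.65): [(0, 35.2788) (0, 0) (47, 0) (47, 32.466)]  |A|=1592.0018
3. ⊥bis P1·P2 via (25.57,36.155): [(23.5886, 33.8671) (0, 6.6286) (0, 0) (47, 0) (47, 32.466)]  |A|=1254.0927
4. ⊥bis P1·P3 via (24.345,22.67): [(25.4024, 33.7585) (22.1831, 0) (47, 0) (47, 32.466)]  |A|=769.4838
5. canonical 4-gon: [(25.4024, 33.7585) (22.1831, 0) (47, 0) (47, 32.466)]
6. shoelace: 769.4838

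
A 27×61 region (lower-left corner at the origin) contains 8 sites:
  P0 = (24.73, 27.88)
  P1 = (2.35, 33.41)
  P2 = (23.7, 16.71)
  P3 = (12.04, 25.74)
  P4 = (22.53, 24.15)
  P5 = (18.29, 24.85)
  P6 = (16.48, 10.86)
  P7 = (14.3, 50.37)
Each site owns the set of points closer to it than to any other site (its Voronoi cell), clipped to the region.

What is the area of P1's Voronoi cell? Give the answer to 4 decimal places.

1. box [0,27]×[0,61]: [(0, 0) (27, 0) (27, 61) (0, 61)]
2. ⊥bis P1·P0 via (13.54,30.645): [(0, 0) (5.9678, 0) (21.0406, 61) (0, 61)]  |A|=823.7544
3. ⊥bis P1·P2 via (13.025,25.06): [(0, 8.4083) (11.7605, 23.4434) (21.0406, 61) (0, 61)]  |A|=704.3592
4. ⊥bis P1·P3 via (7.195,29.575): [(0, 20.4851) (16.0353, 40.7435) (21.0406, 61) (0, 61)]  |A|=537.9385
5. ⊥bis P1·P4 via (12.44,28.78): [(0, 20.4851) (16.0353, 40.7435) (21.0406, 61) (0, 61)]  |A|=537.9385
6. ⊥bis P1·P5 via (10.32,29.13): [(0, 20.4851) (16.0353, 40.7435) (21.0406, 61) (0, 61)]  |A|=537.9385
7. ⊥bis P1·P6 via (9.415,22.135): [(0, 20.4851) (16.0353, 40.7435) (21.0406, 61) (0, 61)]  |A|=537.9385
8. ⊥bis P1·P7 via (8.325,41.89): [(0, 47.7558) (0, 20.4851) (13.8573, 37.9919)]  |A|=188.9493
9. canonical 3-gon: [(0, 47.7558) (0, 20.4851) (13.8573, 37.9919)]
10. shoelace: 188.9493

Area of P1's cell: 188.9493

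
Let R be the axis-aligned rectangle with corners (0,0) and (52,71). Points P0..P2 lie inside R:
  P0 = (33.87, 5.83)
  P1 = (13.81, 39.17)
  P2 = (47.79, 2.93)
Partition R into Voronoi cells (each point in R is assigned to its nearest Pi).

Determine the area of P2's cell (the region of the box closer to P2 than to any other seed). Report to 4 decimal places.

1. box [0,52]×[0,71]: [(0, 0) (52, 0) (52, 71) (0, 71)]
2. ⊥bis P2·P0 via (40.83,4.38): [(39.9175, 0) (52, 0) (52, 57.996)]  |A|=350.3683
3. ⊥bis P2·P1 via (30.8,21.05): [(47.5809, 36.7844) (39.9175, 0) (52, 0) (52, 40.9279)]  |A|=312.6558
4. canonical 4-gon: [(47.5809, 36.7844) (39.9175, 0) (52, 0) (52, 40.9279)]
5. shoelace: 312.6558

Area of P2's cell: 312.6558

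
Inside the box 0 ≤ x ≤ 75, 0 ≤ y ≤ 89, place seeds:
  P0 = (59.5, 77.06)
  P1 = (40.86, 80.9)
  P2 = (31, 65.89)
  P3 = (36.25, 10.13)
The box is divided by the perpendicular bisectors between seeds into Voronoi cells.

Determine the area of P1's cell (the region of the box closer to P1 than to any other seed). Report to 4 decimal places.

Area of P1's cell: 464.4959

1. box [0,75]×[0,89]: [(0, 0) (75, 0) (75, 89) (0, 89)]
2. ⊥bis P1·P0 via (50.18,78.98): [(0, 0) (33.9094, 0) (52.2442, 89) (0, 89)]  |A|=3833.8373
3. ⊥bis P1·P2 via (35.93,73.395): [(47.468, 65.8157) (52.2442, 89) (12.1743, 89)]  |A|=464.4959
4. ⊥bis P1·P3 via (38.555,45.515): [(47.468, 65.8157) (52.2442, 89) (12.1743, 89)]  |A|=464.4959
5. canonical 3-gon: [(47.468, 65.8157) (52.2442, 89) (12.1743, 89)]
6. shoelace: 464.4959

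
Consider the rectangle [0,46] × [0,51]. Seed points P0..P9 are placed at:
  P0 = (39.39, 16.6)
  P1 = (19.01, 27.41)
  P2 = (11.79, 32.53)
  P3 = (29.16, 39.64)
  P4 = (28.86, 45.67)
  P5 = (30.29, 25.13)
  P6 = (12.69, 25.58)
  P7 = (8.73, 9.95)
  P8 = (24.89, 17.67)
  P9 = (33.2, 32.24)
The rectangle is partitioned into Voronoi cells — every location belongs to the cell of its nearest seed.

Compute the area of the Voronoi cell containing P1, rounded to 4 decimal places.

1. box [0,46]×[0,51]: [(0, 0) (46, 0) (46, 51) (0, 51)]
2. ⊥bis P1·P0 via (29.2,22.005): [(0, 0) (17.5281, 0) (44.5796, 51) (0, 51)]  |A|=1583.7451
3. ⊥bis P1·P2 via (15.4,29.97): [(0, 8.2536) (0, 0) (17.5281, 0) (44.5796, 51) (30.3132, 51)]  |A|=935.854
4. ⊥bis P1·P3 via (24.085,33.525): [(20.2047, 36.7454) (0, 8.2536) (0, 0) (17.5281, 0) (31.8793, 27.0563)]  |A|=632.8794
5. ⊥bis P1·P4 via (23.935,36.54): [(20.2047, 36.7454) (0, 8.2536) (0, 0) (17.5281, 0) (31.8793, 27.0563)]  |A|=632.8794
6. ⊥bis P1·P5 via (24.65,26.27): [(25.8246, 32.0812) (20.2047, 36.7454) (0, 8.2536) (0, 0) (17.5281, 0) (20.4558, 5.5196)]  |A|=538.9788
7. ⊥bis P1·P6 via (15.85,26.495): [(21.0592, 8.5049) (25.8246, 32.0812) (20.2047, 36.7454) (15.0051, 29.4131)]  |A|=153.9149
8. ⊥bis P1·P7 via (13.87,18.68): [(18.9849, 15.6685) (22.1325, 13.8152) (25.8246, 32.0812) (20.2047, 36.7454) (15.0051, 29.4131)]  |A|=144.5627
9. ⊥bis P1·P8 via (21.95,22.54): [(17.7324, 19.9939) (24.1665, 23.8781) (25.8246, 32.0812) (20.2047, 36.7454) (15.0051, 29.4131)]  |A|=110.4933
10. ⊥bis P1·P9 via (26.105,29.825): [(17.7324, 19.9939) (24.1665, 23.8781) (25.6429, 31.1825) (25.145, 32.6452) (20.2047, 36.7454) (15.0051, 29.4131)]  |A|=110.1367
11. canonical 6-gon: [(17.7324, 19.9939) (24.1665, 23.8781) (25.6429, 31.1825) (25.145, 32.6452) (20.2047, 36.7454) (15.0051, 29.4131)]
12. shoelace: 110.1367

Area of P1's cell: 110.1367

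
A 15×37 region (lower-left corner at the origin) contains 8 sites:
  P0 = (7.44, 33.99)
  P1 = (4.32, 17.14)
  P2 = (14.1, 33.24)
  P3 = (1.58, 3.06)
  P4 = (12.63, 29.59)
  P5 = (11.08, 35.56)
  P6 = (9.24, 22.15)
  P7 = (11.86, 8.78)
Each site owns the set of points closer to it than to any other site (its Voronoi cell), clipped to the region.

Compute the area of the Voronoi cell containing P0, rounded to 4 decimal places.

1. box [0,15]×[0,37]: [(0, 0) (15, 0) (15, 37) (0, 37)]
2. ⊥bis P0·P1 via (5.88,25.565): [(0, 26.6538) (15, 23.8763) (15, 37) (0, 37)]  |A|=176.0245
3. ⊥bis P0·P2 via (10.77,33.615): [(0, 26.6538) (9.7821, 24.8425) (11.1512, 37) (0, 37)]  |A|=118.3895
4. ⊥bis P0·P3 via (4.51,18.525): [(0, 26.6538) (9.7821, 24.8425) (11.1512, 37) (0, 37)]  |A|=118.3895
5. ⊥bis P0·P4 via (10.035,31.79): [(0, 26.6538) (4.9098, 25.7446) (10.6456, 32.5102) (11.1512, 37) (0, 37)]  |A|=99.3203
6. ⊥bis P0·P5 via (9.26,34.775): [(0, 26.6538) (4.9098, 25.7446) (10.3747, 32.1907) (8.3003, 37) (0, 37)]  |A|=91.9375
7. ⊥bis P0·P6 via (8.34,28.07): [(0, 26.8021) (6.6654, 27.8154) (10.3747, 32.1907) (8.3003, 37) (0, 37)]  |A|=85.5615
8. ⊥bis P0·P7 via (9.65,21.385): [(0, 26.8021) (6.6654, 27.8154) (10.3747, 32.1907) (8.3003, 37) (0, 37)]  |A|=85.5615
9. canonical 5-gon: [(0, 26.8021) (6.6654, 27.8154) (10.3747, 32.1907) (8.3003, 37) (0, 37)]
10. shoelace: 85.5615

Area of P0's cell: 85.5615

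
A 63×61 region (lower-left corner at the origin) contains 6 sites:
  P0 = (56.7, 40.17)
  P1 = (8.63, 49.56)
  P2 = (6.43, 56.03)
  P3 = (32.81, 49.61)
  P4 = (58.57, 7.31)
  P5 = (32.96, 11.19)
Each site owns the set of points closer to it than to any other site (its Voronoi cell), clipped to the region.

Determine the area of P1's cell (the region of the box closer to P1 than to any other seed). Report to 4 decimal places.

1. box [0,63]×[0,61]: [(0, 0) (63, 0) (63, 61) (0, 61)]
2. ⊥bis P1·P0 via (32.665,44.865): [(0, 0) (23.9011, 0) (35.8168, 61) (0, 61)]  |A|=1821.3953
3. ⊥bis P1·P2 via (7.53,52.795): [(0, 50.2346) (0, 0) (23.9011, 0) (35.8168, 61) (31.6602, 61)]  |A|=1650.9776
4. ⊥bis P1·P3 via (20.72,49.585): [(20.7041, 57.2746) (0, 50.2346) (0, 0) (20.8225, 0)]  |A|=1116.3319
5. ⊥bis P1·P4 via (33.6,28.435): [(20.795, 13.2994) (20.7041, 57.2746) (0, 50.2346) (0, 0) (9.5436, 0)]  |A|=1041.3302
6. ⊥bis P1·P5 via (20.795,30.375): [(20.7598, 30.3527) (20.7041, 57.2746) (0, 50.2346) (0, 17.1891)]  |A|=621.9012
7. canonical 4-gon: [(20.7598, 30.3527) (20.7041, 57.2746) (0, 50.2346) (0, 17.1891)]
8. shoelace: 621.9012

Area of P1's cell: 621.9012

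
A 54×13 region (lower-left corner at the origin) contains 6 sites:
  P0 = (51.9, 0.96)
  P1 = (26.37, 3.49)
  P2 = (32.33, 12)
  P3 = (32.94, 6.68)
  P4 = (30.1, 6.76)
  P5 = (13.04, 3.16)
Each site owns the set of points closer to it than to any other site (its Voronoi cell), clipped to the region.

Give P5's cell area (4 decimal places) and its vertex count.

1. box [0,54]×[0,13]: [(0, 0) (54, 0) (54, 13) (0, 13)]
2. ⊥bis P5·P0 via (32.47,2.06): [(0, 0) (32.3534, 0) (33.0894, 13) (0, 13)]  |A|=425.3777
3. ⊥bis P5·P1 via (19.705,3.325): [(0, 0) (19.7873, 0) (19.4655, 13) (0, 13)]  |A|=255.1432
4. ⊥bis P5·P2 via (22.685,7.58): [(0, 0) (19.7873, 0) (19.4655, 13) (0, 13)]  |A|=255.1432
5. ⊥bis P5·P3 via (22.99,4.92): [(0, 0) (19.7873, 0) (19.4655, 13) (0, 13)]  |A|=255.1432
6. ⊥bis P5·P4 via (21.57,4.96): [(0, 0) (19.7873, 0) (19.4655, 13) (0, 13)]  |A|=255.1432
7. canonical 4-gon: [(0, 0) (19.7873, 0) (19.4655, 13) (0, 13)]
8. shoelace: 255.1432

Area of P5's cell: 255.1432 (4 vertices)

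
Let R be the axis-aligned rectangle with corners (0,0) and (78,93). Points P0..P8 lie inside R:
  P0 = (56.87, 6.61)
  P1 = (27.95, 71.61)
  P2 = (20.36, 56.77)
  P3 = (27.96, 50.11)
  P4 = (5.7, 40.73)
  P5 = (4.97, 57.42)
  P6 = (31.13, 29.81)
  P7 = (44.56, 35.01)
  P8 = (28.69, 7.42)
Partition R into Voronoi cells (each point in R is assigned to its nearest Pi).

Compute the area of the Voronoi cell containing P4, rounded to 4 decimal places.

Area of P4's cell: 517.3566

1. box [0,78]×[0,93]: [(0, 0) (78, 0) (78, 93) (0, 93)]
2. ⊥bis P4·P0 via (31.285,23.67): [(0, 0) (15.5019, 0) (77.514, 93) (0, 93)]  |A|=4325.2416
3. ⊥bis P4·P1 via (16.825,56.17): [(0, 68.2929) (0, 0) (15.5019, 0) (41.2304, 38.5852)]  |A|=1706.944
4. ⊥bis P4·P2 via (13.03,48.75): [(0, 60.659) (0, 0) (15.5019, 0) (34.7633, 28.8865)]  |A|=1278.252
5. ⊥bis P4·P3 via (16.83,45.42): [(16.928, 45.1873) (0, 60.659) (0, 0) (15.5019, 0) (28.0435, 18.8088)]  |A|=1133.6133
6. ⊥bis P4·P5 via (5.335,49.075): [(16.928, 45.1873) (12.3392, 49.3814) (0, 48.8417) (0, 0) (15.5019, 0) (28.0435, 18.8088)]  |A|=1060.7051
7. ⊥bis P4·P6 via (18.415,35.27): [(19.7737, 38.4341) (16.928, 45.1873) (12.3392, 49.3814) (0, 48.8417) (0, 0) (3.2696, 0)]  |A|=624.7956
8. ⊥bis P4·P7 via (25.13,37.87): [(19.7737, 38.4341) (16.928, 45.1873) (12.3392, 49.3814) (0, 48.8417) (0, 0) (3.2696, 0)]  |A|=624.7956
9. ⊥bis P4·P8 via (17.195,24.075): [(12.0967, 20.5562) (19.7737, 38.4341) (16.928, 45.1873) (12.3392, 49.3814) (0, 48.8417) (0, 12.2073)]  |A|=517.3566
10. canonical 6-gon: [(12.0967, 20.5562) (19.7737, 38.4341) (16.928, 45.1873) (12.3392, 49.3814) (0, 48.8417) (0, 12.2073)]
11. shoelace: 517.3566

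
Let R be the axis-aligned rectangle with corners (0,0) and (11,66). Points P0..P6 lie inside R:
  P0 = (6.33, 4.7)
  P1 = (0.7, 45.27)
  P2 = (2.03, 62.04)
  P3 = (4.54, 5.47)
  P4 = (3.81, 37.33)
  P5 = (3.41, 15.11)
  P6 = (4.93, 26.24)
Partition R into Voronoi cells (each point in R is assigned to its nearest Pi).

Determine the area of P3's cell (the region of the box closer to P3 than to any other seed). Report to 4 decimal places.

Area of P3's cell: 56.1102

1. box [0,11]×[0,66]: [(0, 0) (11, 0) (11, 66) (0, 66)]
2. ⊥bis P3·P0 via (5.435,5.085): [(0, 0) (3.2476, 0) (11, 18.0218) (11, 66) (0, 66)]  |A|=656.1438
3. ⊥bis P3·P1 via (2.62,25.37): [(0, 25.1172) (0, 0) (3.2476, 0) (11, 18.0218) (11, 26.1785)]  |A|=212.2704
4. ⊥bis P3·P2 via (3.285,33.755): [(0, 25.1172) (0, 0) (3.2476, 0) (11, 18.0218) (11, 26.1785)]  |A|=212.2704
5. ⊥bis P3·P4 via (4.175,21.4): [(0, 21.3043) (0, 0) (3.2476, 0) (11, 18.0218) (11, 21.5564)]  |A|=165.8778
6. ⊥bis P3·P5 via (3.975,10.29): [(0, 9.8241) (0, 0) (3.2476, 0) (7.8704, 10.7466)]  |A|=56.1102
7. ⊥bis P3·P6 via (4.735,15.855): [(0, 9.8241) (0, 0) (3.2476, 0) (7.8704, 10.7466)]  |A|=56.1102
8. canonical 4-gon: [(0, 9.8241) (0, 0) (3.2476, 0) (7.8704, 10.7466)]
9. shoelace: 56.1102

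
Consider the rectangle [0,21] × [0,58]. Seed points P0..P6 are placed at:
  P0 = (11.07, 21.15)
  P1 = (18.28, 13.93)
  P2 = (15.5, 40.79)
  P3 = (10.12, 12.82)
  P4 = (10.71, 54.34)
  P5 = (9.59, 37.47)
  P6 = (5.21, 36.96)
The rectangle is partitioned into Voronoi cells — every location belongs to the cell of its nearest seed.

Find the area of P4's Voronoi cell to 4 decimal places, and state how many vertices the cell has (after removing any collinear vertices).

Area of P4's cell: 217.5838 (6 vertices)

1. box [0,21]×[0,58]: [(0, 0) (21, 0) (21, 58) (0, 58)]
2. ⊥bis P4·P0 via (10.89,37.745): [(0, 37.6269) (21, 37.8547) (21, 58) (0, 58)]  |A|=425.4438
3. ⊥bis P4·P1 via (14.495,34.135): [(0, 37.6269) (21, 37.8547) (21, 58) (0, 58)]  |A|=425.4438
4. ⊥bis P4·P2 via (13.105,47.565): [(0, 42.9323) (21, 50.3559) (21, 58) (0, 58)]  |A|=238.4735
5. ⊥bis P4·P3 via (10.415,33.58): [(0, 42.9323) (21, 50.3559) (21, 58) (0, 58)]  |A|=238.4735
6. ⊥bis P4·P5 via (10.15,45.905): [(0, 46.5789) (8.6844, 46.0023) (21, 50.3559) (21, 58) (0, 58)]  |A|=222.6394
7. ⊥bis P4·P6 via (7.96,45.65): [(0, 48.169) (6.3588, 46.1567) (8.6844, 46.0023) (21, 50.3559) (21, 58) (0, 58)]  |A|=217.5838
8. canonical 6-gon: [(0, 48.169) (6.3588, 46.1567) (8.6844, 46.0023) (21, 50.3559) (21, 58) (0, 58)]
9. shoelace: 217.5838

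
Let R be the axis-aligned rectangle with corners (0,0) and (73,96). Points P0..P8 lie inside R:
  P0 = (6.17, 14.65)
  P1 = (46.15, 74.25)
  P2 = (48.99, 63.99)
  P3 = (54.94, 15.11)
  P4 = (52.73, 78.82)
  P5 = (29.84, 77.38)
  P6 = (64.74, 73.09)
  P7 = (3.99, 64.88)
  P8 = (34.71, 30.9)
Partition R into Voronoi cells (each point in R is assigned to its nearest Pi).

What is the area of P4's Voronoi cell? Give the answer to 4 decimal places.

Area of P4's cell: 430.6999

1. box [0,73]×[0,96]: [(0, 0) (73, 0) (73, 96) (0, 96)]
2. ⊥bis P4·P0 via (29.45,46.735): [(0, 68.1031) (73, 15.1363) (73, 96) (0, 96)]  |A|=3969.761
3. ⊥bis P4·P1 via (49.44,76.535): [(73, 42.6127) (73, 96) (35.921, 96)]  |A|=989.7735
4. ⊥bis P4·P2 via (50.86,71.405): [(53.458, 70.7498) (73, 65.8215) (73, 96) (35.921, 96)]  |A|=763.0005
5. ⊥bis P4·P3 via (53.835,46.965): [(53.458, 70.7498) (73, 65.8215) (73, 96) (35.921, 96)]  |A|=763.0005
6. ⊥bis P4·P5 via (41.285,78.1): [(40.581, 89.2904) (53.458, 70.7498) (73, 65.8215) (73, 96) (40.1589, 96)]  |A|=748.7831
7. ⊥bis P4·P6 via (58.735,75.955): [(40.581, 89.2904) (53.458, 70.7498) (55.9516, 70.121) (68.2985, 96) (40.1589, 96)]  |A|=430.6999
8. ⊥bis P4·P7 via (28.36,71.85): [(40.581, 89.2904) (53.458, 70.7498) (55.9516, 70.121) (68.2985, 96) (40.1589, 96)]  |A|=430.6999
9. ⊥bis P4·P8 via (43.72,54.86): [(40.581, 89.2904) (53.458, 70.7498) (55.9516, 70.121) (68.2985, 96) (40.1589, 96)]  |A|=430.6999
10. canonical 5-gon: [(40.581, 89.2904) (53.458, 70.7498) (55.9516, 70.121) (68.2985, 96) (40.1589, 96)]
11. shoelace: 430.6999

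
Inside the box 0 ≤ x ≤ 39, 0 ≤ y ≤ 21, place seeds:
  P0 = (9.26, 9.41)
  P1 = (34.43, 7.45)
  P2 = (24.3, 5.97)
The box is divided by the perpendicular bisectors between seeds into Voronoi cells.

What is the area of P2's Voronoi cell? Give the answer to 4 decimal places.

Area of P2's cell: 239.1599

1. box [0,39]×[0,21]: [(0, 0) (39, 0) (39, 21) (0, 21)]
2. ⊥bis P2·P0 via (16.78,7.69): [(15.0211, 0) (39, 0) (39, 21) (19.8243, 21)]  |A|=453.123
3. ⊥bis P2·P1 via (29.365,6.71): [(15.0211, 0) (30.3453, 0) (27.2772, 21) (19.8243, 21)]  |A|=239.1599
4. canonical 4-gon: [(15.0211, 0) (30.3453, 0) (27.2772, 21) (19.8243, 21)]
5. shoelace: 239.1599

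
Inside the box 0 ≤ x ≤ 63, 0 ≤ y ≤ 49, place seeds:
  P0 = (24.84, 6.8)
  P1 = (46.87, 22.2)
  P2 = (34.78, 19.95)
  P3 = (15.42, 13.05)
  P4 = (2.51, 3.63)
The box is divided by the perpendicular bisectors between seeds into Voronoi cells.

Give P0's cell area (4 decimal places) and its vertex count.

1. box [0,63]×[0,49]: [(0, 0) (63, 0) (63, 49) (0, 49)]
2. ⊥bis P0·P1 via (35.855,14.5): [(0, 0) (45.9912, 0) (11.7379, 49) (0, 49)]  |A|=1414.3621
3. ⊥bis P0·P2 via (29.81,13.375): [(0, 35.9082) (0, 0) (45.9912, 0) (44.2958, 2.4253)]  |A|=851.0616
4. ⊥bis P0·P3 via (20.13,9.925): [(24.8877, 17.0958) (13.5449, 0) (45.9912, 0) (44.2958, 2.4253)]  |A|=288.4455
5. ⊥bis P0·P4 via (13.675,5.215): [(24.8877, 17.0958) (14.2619, 1.0806) (14.4153, 0) (45.9912, 0) (44.2958, 2.4253)]  |A|=287.9753
6. canonical 5-gon: [(24.8877, 17.0958) (14.2619, 1.0806) (14.4153, 0) (45.9912, 0) (44.2958, 2.4253)]
7. shoelace: 287.9753

Area of P0's cell: 287.9753 (5 vertices)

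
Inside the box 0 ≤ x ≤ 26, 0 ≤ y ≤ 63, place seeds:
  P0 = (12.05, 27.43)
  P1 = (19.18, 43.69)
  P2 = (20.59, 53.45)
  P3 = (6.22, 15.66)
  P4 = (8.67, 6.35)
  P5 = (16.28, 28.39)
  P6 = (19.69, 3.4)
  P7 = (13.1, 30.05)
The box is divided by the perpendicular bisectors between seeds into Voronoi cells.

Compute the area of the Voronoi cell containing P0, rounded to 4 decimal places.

Area of P0's cell: 128.7195

1. box [0,26]×[0,63]: [(0, 0) (26, 0) (26, 63) (0, 63)]
2. ⊥bis P0·P1 via (15.615,35.56): [(0, 42.4072) (0, 0) (26, 0) (26, 31.0062)]  |A|=954.3736
3. ⊥bis P0·P2 via (16.32,40.44): [(0, 42.4072) (0, 0) (26, 0) (26, 31.0062)]  |A|=954.3736
4. ⊥bis P0·P3 via (9.135,21.545): [(0, 42.4072) (0, 26.0698) (26, 13.1913) (26, 31.0062)]  |A|=443.979
5. ⊥bis P0·P4 via (10.36,16.89): [(0, 42.4072) (0, 26.0698) (22.4448, 14.9523) (26, 14.3823) (26, 31.0062)]  |A|=441.8619
6. ⊥bis P0·P5 via (14.165,27.91): [(12.0767, 37.1115) (0, 42.4072) (0, 26.0698) (16.4296, 17.9318)]  |A|=238.4962
7. ⊥bis P0·P6 via (15.87,15.415): [(12.0767, 37.1115) (0, 42.4072) (0, 26.0698) (16.4296, 17.9318)]  |A|=238.4962
8. ⊥bis P0·P7 via (12.575,28.74): [(14.1169, 28.1221) (0, 33.7796) (0, 26.0698) (16.4296, 17.9318)]  |A|=128.7195
9. canonical 4-gon: [(14.1169, 28.1221) (0, 33.7796) (0, 26.0698) (16.4296, 17.9318)]
10. shoelace: 128.7195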